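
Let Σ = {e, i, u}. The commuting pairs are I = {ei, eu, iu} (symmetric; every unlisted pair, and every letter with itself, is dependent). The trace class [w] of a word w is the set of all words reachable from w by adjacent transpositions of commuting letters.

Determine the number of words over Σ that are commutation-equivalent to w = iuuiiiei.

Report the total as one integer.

#0=i has no predecessor
#1=u has no predecessor
#2=u depends on [1:u]
#3=i depends on [0:i]
#4=i depends on [3:i]
#5=i depends on [4:i]
#6=e has no predecessor
#7=i depends on [5:i]
sources: [0:i, 1:u, 6:e]
N(rest) = Σ N(rest − s) over sources s of rest; N(one piece) = 1:
  size 1 → [2]=1  [6]=1  [7]=1
  size 2 → [1,2]=1  [2,6]=2  [2,7]=2  [5,7]=1  [6,7]=2
  size 3 → [1,2,6]=3  [1,2,7]=3  [2,5,7]=3  [2,6,7]=6  [4,5,7]=1  [5,6,7]=3
  size 4 → [1,2,5,7]=6  [1,2,6,7]=12  [2,4,5,7]=4  [2,5,6,7]=12  [3,4,5,7]=1  [4,5,6,7]=4
  size 5 → [0,3,4,5,7]=1  [1,2,4,5,7]=10  [1,2,5,6,7]=30  [2,3,4,5,7]=5  [2,4,5,6,7]=20  [3,4,5,6,7]=5
  size 6 → [0,2,3,4,5,7]=6  [0,3,4,5,6,7]=6  [1,2,3,4,5,7]=15  [1,2,4,5,6,7]=60  [2,3,4,5,6,7]=30
  first=0(i) contributes 105
  first=1(u) contributes 42
  first=6(e) contributes 21
|[w]| = 168

168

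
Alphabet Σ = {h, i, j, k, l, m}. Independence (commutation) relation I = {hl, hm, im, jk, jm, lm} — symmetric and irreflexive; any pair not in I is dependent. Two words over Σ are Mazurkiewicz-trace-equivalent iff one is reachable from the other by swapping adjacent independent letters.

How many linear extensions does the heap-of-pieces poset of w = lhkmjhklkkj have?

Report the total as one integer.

drop 0:l onto floor
drop 1:h onto floor
drop 2:k onto {0:l, 1:h}
drop 3:m onto {2:k}
drop 4:j onto {0:l, 1:h}
drop 5:h onto {2:k, 4:j}
drop 6:k onto {3:m, 5:h}
drop 7:l onto {6:k}
drop 8:k onto {7:l}
drop 9:k onto {8:k}
drop 10:j onto {7:l}
ground layer = {0:l, 1:h}
drop-orders for the pieces not yet dropped (sum over which currently-grounded one goes next):
  1 to go: {9} 1  {10} 1
  2 to go: {8,9} 1  {9,10} 2
  3 to go: {8,9,10} 3
  4 to go: {7,8,9,10} 3
  5 to go: {6,7,8,9,10} 3
  6 to go: {3,6,7,8,9,10} 3  {5,6,7,8,9,10} 3
  7 to go: {3,5,6,7,8,9,10} 6  {4,5,6,7,8,9,10} 3
  8 to go: {2,3,5,6,7,8,9,10} 6  {3,4,5,6,7,8,9,10} 9
  9 to go: {2,3,4,5,6,7,8,9,10} 15
  if 0:l drops first: 15 orders
  if 1:h drops first: 15 orders
heap linearizations: 30

30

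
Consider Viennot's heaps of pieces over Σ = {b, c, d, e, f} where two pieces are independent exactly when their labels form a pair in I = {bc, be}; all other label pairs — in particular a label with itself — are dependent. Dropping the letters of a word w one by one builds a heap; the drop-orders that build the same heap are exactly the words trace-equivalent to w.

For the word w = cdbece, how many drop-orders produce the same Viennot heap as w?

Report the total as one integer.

0(c) covers ∅
1(d) covers 0:c
2(b) covers 1:d
3(e) covers 1:d
4(c) covers 3:e
5(e) covers 4:c
floor of heap: 0:c
completions by unplaced set U, small U first (add the entries for U minus each lowest piece of U):
  |U|=1: {2}:1  {5}:1
  |U|=2: {2,5}:2  {4,5}:1
  |U|=3: {2,4,5}:3  {3,4,5}:1
  |U|=4: {2,3,4,5}:4
  start at 0(c): 4

4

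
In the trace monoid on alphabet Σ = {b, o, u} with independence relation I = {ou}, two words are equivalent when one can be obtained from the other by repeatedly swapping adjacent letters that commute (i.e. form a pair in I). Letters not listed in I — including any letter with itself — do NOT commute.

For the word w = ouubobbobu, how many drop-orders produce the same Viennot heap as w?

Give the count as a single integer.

0(o) covers ∅
1(u) covers ∅
2(u) covers 1:u
3(b) covers 0:o, 2:u
4(o) covers 3:b
5(b) covers 4:o
6(b) covers 5:b
7(o) covers 6:b
8(b) covers 7:o
9(u) covers 8:b
floor of heap: 0:o, 1:u
completions by unplaced set U, small U first (add the entries for U minus each lowest piece of U):
  |U|=1: {9}:1
  |U|=2: {8,9}:1
  |U|=3: {7,8,9}:1
  |U|=4: {6,7,8,9}:1
  |U|=5: {5,6,7,8,9}:1
  |U|=6: {4,5,6,7,8,9}:1
  |U|=7: {3,4,5,6,7,8,9}:1
  |U|=8: {0,3,4,5,6,7,8,9}:1  {2,3,4,5,6,7,8,9}:1
  start at 0(o): 1
  start at 1(u): 2
sum over floor = 3

3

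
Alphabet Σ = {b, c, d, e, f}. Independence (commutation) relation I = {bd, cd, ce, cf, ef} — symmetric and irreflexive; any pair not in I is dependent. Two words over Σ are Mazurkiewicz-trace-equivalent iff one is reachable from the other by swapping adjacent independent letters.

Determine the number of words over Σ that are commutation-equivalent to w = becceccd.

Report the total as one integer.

#0=b has no predecessor
#1=e depends on [0:b]
#2=c depends on [0:b]
#3=c depends on [2:c]
#4=e depends on [1:e]
#5=c depends on [3:c]
#6=c depends on [5:c]
#7=d depends on [4:e]
sources: [0:b]
N(rest) = Σ N(rest − s) over sources s of rest; N(one piece) = 1:
  size 1 → [6]=1  [7]=1
  size 2 → [4,7]=1  [5,6]=1  [6,7]=2
  size 3 → [1,4,7]=1  [3,5,6]=1  [4,6,7]=3  [5,6,7]=3
  size 4 → [1,4,6,7]=4  [2,3,5,6]=1  [3,5,6,7]=4  [4,5,6,7]=6
  size 5 → [1,4,5,6,7]=10  [2,3,5,6,7]=5  [3,4,5,6,7]=10
  size 6 → [1,3,4,5,6,7]=20  [2,3,4,5,6,7]=15
  first=0(b) contributes 35

35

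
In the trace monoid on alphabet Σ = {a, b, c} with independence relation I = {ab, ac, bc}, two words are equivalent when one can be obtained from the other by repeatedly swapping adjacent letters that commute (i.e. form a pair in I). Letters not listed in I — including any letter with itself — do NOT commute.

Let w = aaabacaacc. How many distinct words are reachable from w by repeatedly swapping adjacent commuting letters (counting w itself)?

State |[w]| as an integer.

840

0(a) covers ∅
1(a) covers 0:a
2(a) covers 1:a
3(b) covers ∅
4(a) covers 2:a
5(c) covers ∅
6(a) covers 4:a
7(a) covers 6:a
8(c) covers 5:c
9(c) covers 8:c
floor of heap: 0:a, 3:b, 5:c
completions by unplaced set U, small U first (add the entries for U minus each lowest piece of U):
  |U|=1: {3}:1  {7}:1  {9}:1
  |U|=2: {3,7}:2  {3,9}:2  {6,7}:1  {7,9}:2  {8,9}:1
  |U|=3: {3,6,7}:3  {3,7,9}:6  {3,8,9}:3  {4,6,7}:1  {5,8,9}:1  {6,7,9}:3  {7,8,9}:3
  |U|=4: {2,4,6,7}:1  {3,4,6,7}:4  {3,5,8,9}:4  {3,6,7,9}:12  {3,7,8,9}:12  {4,6,7,9}:4  {5,7,8,9}:4  {6,7,8,9}:6
  |U|=5: {1,2,4,6,7}:1  {2,3,4,6,7}:5  {2,4,6,7,9}:5  {3,4,6,7,9}:20  {3,5,7,8,9}:20  {3,6,7,8,9}:30  {4,6,7,8,9}:10  {5,6,7,8,9}:10
  |U|=6: {0,1,2,4,6,7}:1  {1,2,3,4,6,7}:6  {1,2,4,6,7,9}:6  {2,3,4,6,7,9}:30  {2,4,6,7,8,9}:15  {3,4,6,7,8,9}:60  {3,5,6,7,8,9}:60  {4,5,6,7,8,9}:20
  |U|=7: {0,1,2,3,4,6,7}:7  {0,1,2,4,6,7,9}:7  {1,2,3,4,6,7,9}:42  {1,2,4,6,7,8,9}:21  {2,3,4,6,7,8,9}:105  {2,4,5,6,7,8,9}:35  {3,4,5,6,7,8,9}:140
  |U|=8: {0,1,2,3,4,6,7,9}:56  {0,1,2,4,6,7,8,9}:28  {1,2,3,4,6,7,8,9}:168  {1,2,4,5,6,7,8,9}:56  {2,3,4,5,6,7,8,9}:280
  start at 0(a): 504
  start at 3(b): 84
  start at 5(c): 252
sum over floor = 840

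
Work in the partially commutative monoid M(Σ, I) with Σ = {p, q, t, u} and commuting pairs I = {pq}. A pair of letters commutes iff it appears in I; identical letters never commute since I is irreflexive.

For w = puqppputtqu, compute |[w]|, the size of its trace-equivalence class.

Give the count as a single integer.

drop 0:p onto floor
drop 1:u onto {0:p}
drop 2:q onto {1:u}
drop 3:p onto {1:u}
drop 4:p onto {3:p}
drop 5:p onto {4:p}
drop 6:u onto {2:q, 5:p}
drop 7:t onto {6:u}
drop 8:t onto {7:t}
drop 9:q onto {8:t}
drop 10:u onto {9:q}
ground layer = {0:p}
drop-orders for the pieces not yet dropped (sum over which currently-grounded one goes next):
  1 to go: {10} 1
  2 to go: {9,10} 1
  3 to go: {8,9,10} 1
  4 to go: {7,8,9,10} 1
  5 to go: {6,7,8,9,10} 1
  6 to go: {2,6,7,8,9,10} 1  {5,6,7,8,9,10} 1
  7 to go: {2,5,6,7,8,9,10} 2  {4,5,6,7,8,9,10} 1
  8 to go: {2,4,5,6,7,8,9,10} 3  {3,4,5,6,7,8,9,10} 1
  9 to go: {2,3,4,5,6,7,8,9,10} 4
  if 0:p drops first: 4 orders

4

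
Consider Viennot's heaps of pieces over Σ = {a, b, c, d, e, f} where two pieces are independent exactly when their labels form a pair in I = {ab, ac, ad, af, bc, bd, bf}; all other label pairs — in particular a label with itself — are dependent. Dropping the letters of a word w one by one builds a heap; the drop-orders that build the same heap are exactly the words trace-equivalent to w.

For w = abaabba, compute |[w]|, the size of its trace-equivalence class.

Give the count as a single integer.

35

drop 0:a onto floor
drop 1:b onto floor
drop 2:a onto {0:a}
drop 3:a onto {2:a}
drop 4:b onto {1:b}
drop 5:b onto {4:b}
drop 6:a onto {3:a}
ground layer = {0:a, 1:b}
drop-orders for the pieces not yet dropped (sum over which currently-grounded one goes next):
  1 to go: {5} 1  {6} 1
  2 to go: {3,6} 1  {4,5} 1  {5,6} 2
  3 to go: {1,4,5} 1  {2,3,6} 1  {3,5,6} 3  {4,5,6} 3
  4 to go: {0,2,3,6} 1  {1,4,5,6} 4  {2,3,5,6} 4  {3,4,5,6} 6
  5 to go: {0,2,3,5,6} 5  {1,3,4,5,6} 10  {2,3,4,5,6} 10
  if 0:a drops first: 20 orders
  if 1:b drops first: 15 orders
heap linearizations: 35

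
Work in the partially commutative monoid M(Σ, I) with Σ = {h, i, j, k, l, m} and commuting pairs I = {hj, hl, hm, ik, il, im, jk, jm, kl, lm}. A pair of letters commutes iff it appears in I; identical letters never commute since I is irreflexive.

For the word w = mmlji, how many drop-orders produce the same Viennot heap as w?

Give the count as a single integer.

#0=m has no predecessor
#1=m depends on [0:m]
#2=l has no predecessor
#3=j depends on [2:l]
#4=i depends on [3:j]
sources: [0:m, 2:l]
N(rest) = Σ N(rest − s) over sources s of rest; N(one piece) = 1:
  size 1 → [1]=1  [4]=1
  size 2 → [0,1]=1  [1,4]=2  [3,4]=1
  size 3 → [0,1,4]=3  [1,3,4]=3  [2,3,4]=1
  first=0(m) contributes 4
  first=2(l) contributes 6
|[w]| = 10

10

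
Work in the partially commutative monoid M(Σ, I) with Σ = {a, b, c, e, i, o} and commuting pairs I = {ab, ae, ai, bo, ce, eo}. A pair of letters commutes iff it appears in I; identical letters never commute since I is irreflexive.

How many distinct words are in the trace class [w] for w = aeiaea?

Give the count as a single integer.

0(a) covers ∅
1(e) covers ∅
2(i) covers 1:e
3(a) covers 0:a
4(e) covers 2:i
5(a) covers 3:a
floor of heap: 0:a, 1:e
completions by unplaced set U, small U first (add the entries for U minus each lowest piece of U):
  |U|=1: {4}:1  {5}:1
  |U|=2: {2,4}:1  {3,5}:1  {4,5}:2
  |U|=3: {0,3,5}:1  {1,2,4}:1  {2,4,5}:3  {3,4,5}:3
  |U|=4: {0,3,4,5}:4  {1,2,4,5}:4  {2,3,4,5}:6
  start at 0(a): 10
  start at 1(e): 10
sum over floor = 20

20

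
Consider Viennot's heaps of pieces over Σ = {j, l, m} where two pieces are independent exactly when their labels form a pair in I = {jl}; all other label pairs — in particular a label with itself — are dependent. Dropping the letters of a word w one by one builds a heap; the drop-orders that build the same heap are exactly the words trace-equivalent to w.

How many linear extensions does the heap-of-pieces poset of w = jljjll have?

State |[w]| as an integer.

0(j) covers ∅
1(l) covers ∅
2(j) covers 0:j
3(j) covers 2:j
4(l) covers 1:l
5(l) covers 4:l
floor of heap: 0:j, 1:l
completions by unplaced set U, small U first (add the entries for U minus each lowest piece of U):
  |U|=1: {3}:1  {5}:1
  |U|=2: {2,3}:1  {3,5}:2  {4,5}:1
  |U|=3: {0,2,3}:1  {1,4,5}:1  {2,3,5}:3  {3,4,5}:3
  |U|=4: {0,2,3,5}:4  {1,3,4,5}:4  {2,3,4,5}:6
  start at 0(j): 10
  start at 1(l): 10
sum over floor = 20

20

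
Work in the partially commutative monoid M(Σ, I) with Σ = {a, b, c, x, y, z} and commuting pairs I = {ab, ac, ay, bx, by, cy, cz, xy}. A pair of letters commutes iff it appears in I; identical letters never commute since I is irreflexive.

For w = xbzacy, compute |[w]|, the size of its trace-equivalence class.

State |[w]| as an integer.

16

0(x) covers ∅
1(b) covers ∅
2(z) covers 0:x, 1:b
3(a) covers 2:z
4(c) covers 0:x, 1:b
5(y) covers 2:z
floor of heap: 0:x, 1:b
completions by unplaced set U, small U first (add the entries for U minus each lowest piece of U):
  |U|=1: {3}:1  {4}:1  {5}:1
  |U|=2: {3,4}:2  {3,5}:2  {4,5}:2
  |U|=3: {2,3,5}:2  {3,4,5}:6
  |U|=4: {2,3,4,5}:8
  start at 0(x): 8
  start at 1(b): 8
sum over floor = 16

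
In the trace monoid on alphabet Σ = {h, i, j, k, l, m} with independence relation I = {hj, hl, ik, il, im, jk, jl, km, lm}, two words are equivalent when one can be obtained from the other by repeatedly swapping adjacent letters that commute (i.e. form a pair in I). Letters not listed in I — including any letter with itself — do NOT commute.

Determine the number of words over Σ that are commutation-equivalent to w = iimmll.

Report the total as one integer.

90

drop 0:i onto floor
drop 1:i onto {0:i}
drop 2:m onto floor
drop 3:m onto {2:m}
drop 4:l onto floor
drop 5:l onto {4:l}
ground layer = {0:i, 2:m, 4:l}
drop-orders for the pieces not yet dropped (sum over which currently-grounded one goes next):
  1 to go: {1} 1  {3} 1  {5} 1
  2 to go: {0,1} 1  {1,3} 2  {1,5} 2  {2,3} 1  {3,5} 2  {4,5} 1
  3 to go: {0,1,3} 3  {0,1,5} 3  {1,2,3} 3  {1,3,5} 6  {1,4,5} 3  {2,3,5} 3  {3,4,5} 3
  4 to go: {0,1,2,3} 6  {0,1,3,5} 12  {0,1,4,5} 6  {1,2,3,5} 12  {1,3,4,5} 12  {2,3,4,5} 6
  if 0:i drops first: 30 orders
  if 2:m drops first: 30 orders
  if 4:l drops first: 30 orders
heap linearizations: 90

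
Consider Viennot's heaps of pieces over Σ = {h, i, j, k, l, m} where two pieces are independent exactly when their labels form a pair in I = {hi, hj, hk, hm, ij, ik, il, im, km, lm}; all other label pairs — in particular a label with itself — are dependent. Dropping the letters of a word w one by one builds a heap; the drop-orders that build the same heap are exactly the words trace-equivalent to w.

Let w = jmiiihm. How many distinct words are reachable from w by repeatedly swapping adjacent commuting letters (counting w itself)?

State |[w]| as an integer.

#0=j has no predecessor
#1=m depends on [0:j]
#2=i has no predecessor
#3=i depends on [2:i]
#4=i depends on [3:i]
#5=h has no predecessor
#6=m depends on [1:m]
sources: [0:j, 2:i, 5:h]
N(rest) = Σ N(rest − s) over sources s of rest; N(one piece) = 1:
  size 1 → [4]=1  [5]=1  [6]=1
  size 2 → [1,6]=1  [3,4]=1  [4,5]=2  [4,6]=2  [5,6]=2
  size 3 → [0,1,6]=1  [1,4,6]=3  [1,5,6]=3  [2,3,4]=1  [3,4,5]=3  [3,4,6]=3  [4,5,6]=6
  size 4 → [0,1,4,6]=4  [0,1,5,6]=4  [1,3,4,6]=6  [1,4,5,6]=12  [2,3,4,5]=4  [2,3,4,6]=4  [3,4,5,6]=12
  size 5 → [0,1,3,4,6]=10  [0,1,4,5,6]=20  [1,2,3,4,6]=10  [1,3,4,5,6]=30  [2,3,4,5,6]=20
  first=0(j) contributes 60
  first=2(i) contributes 60
  first=5(h) contributes 20
|[w]| = 140

140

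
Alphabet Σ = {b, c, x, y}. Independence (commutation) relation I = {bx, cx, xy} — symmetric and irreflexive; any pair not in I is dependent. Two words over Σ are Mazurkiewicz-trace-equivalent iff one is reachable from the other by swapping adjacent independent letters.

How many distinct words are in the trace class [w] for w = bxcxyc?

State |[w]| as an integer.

15

piece 0:b — minimal
piece 1:x — minimal
piece 2:c rests on {0:b}
piece 3:x rests on {1:x}
piece 4:y rests on {2:c}
piece 5:c rests on {4:y}
minimal pieces: {0:b, 1:x}
ways to finish when only these pieces remain (= sum over removing one remaining piece with nothing left below it):
  1 left: {3}→1  {5}→1
  2 left: {1,3}→1  {3,5}→2  {4,5}→1
  3 left: {1,3,5}→3  {2,4,5}→1  {3,4,5}→3
  4 left: {0,2,4,5}→1  {1,3,4,5}→6  {2,3,4,5}→4
  placing 0:b first → 10 extensions
  placing 1:x first → 5 extensions
total linear extensions = 15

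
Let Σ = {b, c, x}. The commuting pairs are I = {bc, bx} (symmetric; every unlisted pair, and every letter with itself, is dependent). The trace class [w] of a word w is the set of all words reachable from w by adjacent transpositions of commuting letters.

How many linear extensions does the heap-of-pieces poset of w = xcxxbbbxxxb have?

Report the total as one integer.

drop 0:x onto floor
drop 1:c onto {0:x}
drop 2:x onto {1:c}
drop 3:x onto {2:x}
drop 4:b onto floor
drop 5:b onto {4:b}
drop 6:b onto {5:b}
drop 7:x onto {3:x}
drop 8:x onto {7:x}
drop 9:x onto {8:x}
drop 10:b onto {6:b}
ground layer = {0:x, 4:b}
drop-orders for the pieces not yet dropped (sum over which currently-grounded one goes next):
  1 to go: {9} 1  {10} 1
  2 to go: {6,10} 1  {8,9} 1  {9,10} 2
  3 to go: {5,6,10} 1  {6,9,10} 3  {7,8,9} 1  {8,9,10} 3
  4 to go: {3,7,8,9} 1  {4,5,6,10} 1  {5,6,9,10} 4  {6,8,9,10} 6  {7,8,9,10} 4
  5 to go: {2,3,7,8,9} 1  {3,7,8,9,10} 5  {4,5,6,9,10} 5  {5,6,8,9,10} 10  {6,7,8,9,10} 10
  6 to go: {1,2,3,7,8,9} 1  {2,3,7,8,9,10} 6  {3,6,7,8,9,10} 15  {4,5,6,8,9,10} 15  {5,6,7,8,9,10} 20
  7 to go: {0,1,2,3,7,8,9} 1  {1,2,3,7,8,9,10} 7  {2,3,6,7,8,9,10} 21  {3,5,6,7,8,9,10} 35  {4,5,6,7,8,9,10} 35
  8 to go: {0,1,2,3,7,8,9,10} 8  {1,2,3,6,7,8,9,10} 28  {2,3,5,6,7,8,9,10} 56  {3,4,5,6,7,8,9,10} 70
  9 to go: {0,1,2,3,6,7,8,9,10} 36  {1,2,3,5,6,7,8,9,10} 84  {2,3,4,5,6,7,8,9,10} 126
  if 0:x drops first: 210 orders
  if 4:b drops first: 120 orders
heap linearizations: 330

330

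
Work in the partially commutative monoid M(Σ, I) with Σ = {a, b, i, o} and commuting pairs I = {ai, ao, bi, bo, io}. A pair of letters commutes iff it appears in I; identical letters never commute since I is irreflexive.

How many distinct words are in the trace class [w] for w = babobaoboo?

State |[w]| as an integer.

drop 0:b onto floor
drop 1:a onto {0:b}
drop 2:b onto {1:a}
drop 3:o onto floor
drop 4:b onto {2:b}
drop 5:a onto {4:b}
drop 6:o onto {3:o}
drop 7:b onto {5:a}
drop 8:o onto {6:o}
drop 9:o onto {8:o}
ground layer = {0:b, 3:o}
drop-orders for the pieces not yet dropped (sum over which currently-grounded one goes next):
  1 to go: {7} 1  {9} 1
  2 to go: {5,7} 1  {7,9} 2  {8,9} 1
  3 to go: {4,5,7} 1  {5,7,9} 3  {6,8,9} 1  {7,8,9} 3
  4 to go: {2,4,5,7} 1  {3,6,8,9} 1  {4,5,7,9} 4  {5,7,8,9} 6  {6,7,8,9} 4
  5 to go: {1,2,4,5,7} 1  {2,4,5,7,9} 5  {3,6,7,8,9} 5  {4,5,7,8,9} 10  {5,6,7,8,9} 10
  6 to go: {0,1,2,4,5,7} 1  {1,2,4,5,7,9} 6  {2,4,5,7,8,9} 15  {3,5,6,7,8,9} 15  {4,5,6,7,8,9} 20
  7 to go: {0,1,2,4,5,7,9} 7  {1,2,4,5,7,8,9} 21  {2,4,5,6,7,8,9} 35  {3,4,5,6,7,8,9} 35
  8 to go: {0,1,2,4,5,7,8,9} 28  {1,2,4,5,6,7,8,9} 56  {2,3,4,5,6,7,8,9} 70
  if 0:b drops first: 126 orders
  if 3:o drops first: 84 orders
heap linearizations: 210

210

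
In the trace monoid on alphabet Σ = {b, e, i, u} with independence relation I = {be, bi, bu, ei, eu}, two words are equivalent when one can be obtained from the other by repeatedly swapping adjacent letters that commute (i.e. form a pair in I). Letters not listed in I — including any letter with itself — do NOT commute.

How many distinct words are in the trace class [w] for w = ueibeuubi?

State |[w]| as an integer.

756

piece 0:u — minimal
piece 1:e — minimal
piece 2:i rests on {0:u}
piece 3:b — minimal
piece 4:e rests on {1:e}
piece 5:u rests on {2:i}
piece 6:u rests on {5:u}
piece 7:b rests on {3:b}
piece 8:i rests on {6:u}
minimal pieces: {0:u, 1:e, 3:b}
ways to finish when only these pieces remain (= sum over removing one remaining piece with nothing left below it):
  1 left: {4}→1  {7}→1  {8}→1
  2 left: {1,4}→1  {3,7}→1  {4,7}→2  {4,8}→2  {6,8}→1  {7,8}→2
  3 left: {1,4,7}→3  {1,4,8}→3  {3,4,7}→3  {3,7,8}→3  {4,6,8}→3  {4,7,8}→6  {5,6,8}→1  {6,7,8}→3
  4 left: {1,3,4,7}→6  {1,4,6,8}→6  {1,4,7,8}→12  {2,5,6,8}→1  {3,4,7,8}→12  {3,6,7,8}→6  {4,5,6,8}→4  {4,6,7,8}→12  {5,6,7,8}→4
  5 left: {0,2,5,6,8}→1  {1,3,4,7,8}→30  {1,4,5,6,8}→10  {1,4,6,7,8}→30  {2,4,5,6,8}→5  {2,5,6,7,8}→5  {3,4,6,7,8}→30  {3,5,6,7,8}→10  {4,5,6,7,8}→20
  6 left: {0,2,4,5,6,8}→6  {0,2,5,6,7,8}→6  {1,2,4,5,6,8}→15  {1,3,4,6,7,8}→90  {1,4,5,6,7,8}→60  {2,3,5,6,7,8}→15  {2,4,5,6,7,8}→30  {3,4,5,6,7,8}→60
  7 left: {0,1,2,4,5,6,8}→21  {0,2,3,5,6,7,8}→21  {0,2,4,5,6,7,8}→42  {1,2,4,5,6,7,8}→105  {1,3,4,5,6,7,8}→210  {2,3,4,5,6,7,8}→105
  placing 0:u first → 420 extensions
  placing 1:e first → 168 extensions
  placing 3:b first → 168 extensions
total linear extensions = 756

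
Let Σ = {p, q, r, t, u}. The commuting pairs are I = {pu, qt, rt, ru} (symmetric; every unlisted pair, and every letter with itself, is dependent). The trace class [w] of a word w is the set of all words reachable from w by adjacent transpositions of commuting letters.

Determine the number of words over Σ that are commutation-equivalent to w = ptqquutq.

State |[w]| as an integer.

6

0(p) covers ∅
1(t) covers 0:p
2(q) covers 0:p
3(q) covers 2:q
4(u) covers 1:t, 3:q
5(u) covers 4:u
6(t) covers 5:u
7(q) covers 5:u
floor of heap: 0:p
completions by unplaced set U, small U first (add the entries for U minus each lowest piece of U):
  |U|=1: {6}:1  {7}:1
  |U|=2: {6,7}:2
  |U|=3: {5,6,7}:2
  |U|=4: {4,5,6,7}:2
  |U|=5: {1,4,5,6,7}:2  {3,4,5,6,7}:2
  |U|=6: {1,3,4,5,6,7}:4  {2,3,4,5,6,7}:2
  start at 0(p): 6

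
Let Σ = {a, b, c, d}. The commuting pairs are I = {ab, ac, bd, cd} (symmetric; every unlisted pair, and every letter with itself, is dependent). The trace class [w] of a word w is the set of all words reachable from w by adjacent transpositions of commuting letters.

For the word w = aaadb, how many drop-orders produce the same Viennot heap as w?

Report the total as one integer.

0(a) covers ∅
1(a) covers 0:a
2(a) covers 1:a
3(d) covers 2:a
4(b) covers ∅
floor of heap: 0:a, 4:b
completions by unplaced set U, small U first (add the entries for U minus each lowest piece of U):
  |U|=1: {3}:1  {4}:1
  |U|=2: {2,3}:1  {3,4}:2
  |U|=3: {1,2,3}:1  {2,3,4}:3
  start at 0(a): 4
  start at 4(b): 1
sum over floor = 5

5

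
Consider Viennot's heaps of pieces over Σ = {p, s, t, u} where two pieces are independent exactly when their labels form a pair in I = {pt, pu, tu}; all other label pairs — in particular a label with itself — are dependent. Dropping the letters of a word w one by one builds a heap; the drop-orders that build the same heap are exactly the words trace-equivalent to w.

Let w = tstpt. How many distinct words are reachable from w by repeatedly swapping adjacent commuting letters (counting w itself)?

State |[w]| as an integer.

3

#0=t has no predecessor
#1=s depends on [0:t]
#2=t depends on [1:s]
#3=p depends on [1:s]
#4=t depends on [2:t]
sources: [0:t]
N(rest) = Σ N(rest − s) over sources s of rest; N(one piece) = 1:
  size 1 → [3]=1  [4]=1
  size 2 → [2,4]=1  [3,4]=2
  size 3 → [2,3,4]=3
  first=0(t) contributes 3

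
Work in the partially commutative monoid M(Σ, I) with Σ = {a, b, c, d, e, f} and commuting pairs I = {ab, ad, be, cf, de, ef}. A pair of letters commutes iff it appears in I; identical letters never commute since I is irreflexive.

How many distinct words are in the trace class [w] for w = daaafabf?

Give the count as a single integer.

drop 0:d onto floor
drop 1:a onto floor
drop 2:a onto {1:a}
drop 3:a onto {2:a}
drop 4:f onto {0:d, 3:a}
drop 5:a onto {4:f}
drop 6:b onto {4:f}
drop 7:f onto {5:a, 6:b}
ground layer = {0:d, 1:a}
drop-orders for the pieces not yet dropped (sum over which currently-grounded one goes next):
  1 to go: {7} 1
  2 to go: {5,7} 1  {6,7} 1
  3 to go: {5,6,7} 2
  4 to go: {4,5,6,7} 2
  5 to go: {0,4,5,6,7} 2  {3,4,5,6,7} 2
  6 to go: {0,3,4,5,6,7} 4  {2,3,4,5,6,7} 2
  if 0:d drops first: 2 orders
  if 1:a drops first: 6 orders
heap linearizations: 8

8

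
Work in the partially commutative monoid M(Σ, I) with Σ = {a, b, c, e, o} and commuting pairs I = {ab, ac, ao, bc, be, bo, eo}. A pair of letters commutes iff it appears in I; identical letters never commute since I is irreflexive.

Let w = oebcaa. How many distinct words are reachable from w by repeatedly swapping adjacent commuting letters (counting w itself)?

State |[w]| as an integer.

54

drop 0:o onto floor
drop 1:e onto floor
drop 2:b onto floor
drop 3:c onto {0:o, 1:e}
drop 4:a onto {1:e}
drop 5:a onto {4:a}
ground layer = {0:o, 1:e, 2:b}
drop-orders for the pieces not yet dropped (sum over which currently-grounded one goes next):
  1 to go: {2} 1  {3} 1  {5} 1
  2 to go: {0,3} 1  {2,3} 2  {2,5} 2  {3,5} 2  {4,5} 1
  3 to go: {0,2,3} 3  {0,3,5} 3  {2,3,5} 6  {2,4,5} 3  {3,4,5} 3
  4 to go: {0,2,3,5} 12  {0,3,4,5} 6  {1,3,4,5} 3  {2,3,4,5} 12
  if 0:o drops first: 15 orders
  if 1:e drops first: 30 orders
  if 2:b drops first: 9 orders
heap linearizations: 54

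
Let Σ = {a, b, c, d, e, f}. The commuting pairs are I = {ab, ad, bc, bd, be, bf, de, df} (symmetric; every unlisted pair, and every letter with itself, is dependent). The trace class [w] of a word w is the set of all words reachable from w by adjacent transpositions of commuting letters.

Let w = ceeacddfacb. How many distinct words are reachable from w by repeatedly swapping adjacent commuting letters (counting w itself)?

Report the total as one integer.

66

0(c) covers ∅
1(e) covers 0:c
2(e) covers 1:e
3(a) covers 2:e
4(c) covers 3:a
5(d) covers 4:c
6(d) covers 5:d
7(f) covers 4:c
8(a) covers 7:f
9(c) covers 6:d, 8:a
10(b) covers ∅
floor of heap: 0:c, 10:b
completions by unplaced set U, small U first (add the entries for U minus each lowest piece of U):
  |U|=1: {9}:1  {10}:1
  |U|=2: {6,9}:1  {8,9}:1  {9,10}:2
  |U|=3: {5,6,9}:1  {6,8,9}:2  {6,9,10}:3  {7,8,9}:1  {8,9,10}:3
  |U|=4: {5,6,8,9}:3  {5,6,9,10}:4  {6,7,8,9}:3  {6,8,9,10}:8  {7,8,9,10}:4
  |U|=5: {5,6,7,8,9}:6  {5,6,8,9,10}:15  {6,7,8,9,10}:15
  |U|=6: {4,5,6,7,8,9}:6  {5,6,7,8,9,10}:36
  |U|=7: {3,4,5,6,7,8,9}:6  {4,5,6,7,8,9,10}:42
  |U|=8: {2,3,4,5,6,7,8,9}:6  {3,4,5,6,7,8,9,10}:48
  |U|=9: {1,2,3,4,5,6,7,8,9}:6  {2,3,4,5,6,7,8,9,10}:54
  start at 0(c): 60
  start at 10(b): 6
sum over floor = 66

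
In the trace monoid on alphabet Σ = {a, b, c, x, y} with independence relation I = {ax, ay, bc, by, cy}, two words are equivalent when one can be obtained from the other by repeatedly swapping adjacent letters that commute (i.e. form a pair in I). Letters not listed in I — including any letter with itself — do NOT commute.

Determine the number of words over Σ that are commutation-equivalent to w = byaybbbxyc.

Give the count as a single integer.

42

drop 0:b onto floor
drop 1:y onto floor
drop 2:a onto {0:b}
drop 3:y onto {1:y}
drop 4:b onto {2:a}
drop 5:b onto {4:b}
drop 6:b onto {5:b}
drop 7:x onto {3:y, 6:b}
drop 8:y onto {7:x}
drop 9:c onto {7:x}
ground layer = {0:b, 1:y}
drop-orders for the pieces not yet dropped (sum over which currently-grounded one goes next):
  1 to go: {8} 1  {9} 1
  2 to go: {8,9} 2
  3 to go: {7,8,9} 2
  4 to go: {3,7,8,9} 2  {6,7,8,9} 2
  5 to go: {1,3,7,8,9} 2  {3,6,7,8,9} 4  {5,6,7,8,9} 2
  6 to go: {1,3,6,7,8,9} 6  {3,5,6,7,8,9} 6  {4,5,6,7,8,9} 2
  7 to go: {1,3,5,6,7,8,9} 12  {2,4,5,6,7,8,9} 2  {3,4,5,6,7,8,9} 8
  8 to go: {0,2,4,5,6,7,8,9} 2  {1,3,4,5,6,7,8,9} 20  {2,3,4,5,6,7,8,9} 10
  if 0:b drops first: 30 orders
  if 1:y drops first: 12 orders
heap linearizations: 42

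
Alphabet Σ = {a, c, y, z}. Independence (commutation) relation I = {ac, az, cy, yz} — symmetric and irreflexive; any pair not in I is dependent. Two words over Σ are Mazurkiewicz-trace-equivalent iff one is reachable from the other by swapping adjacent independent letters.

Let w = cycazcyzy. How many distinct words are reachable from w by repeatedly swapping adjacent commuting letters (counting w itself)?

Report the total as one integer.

126

drop 0:c onto floor
drop 1:y onto floor
drop 2:c onto {0:c}
drop 3:a onto {1:y}
drop 4:z onto {2:c}
drop 5:c onto {4:z}
drop 6:y onto {3:a}
drop 7:z onto {5:c}
drop 8:y onto {6:y}
ground layer = {0:c, 1:y}
drop-orders for the pieces not yet dropped (sum over which currently-grounded one goes next):
  1 to go: {7} 1  {8} 1
  2 to go: {5,7} 1  {6,8} 1  {7,8} 2
  3 to go: {3,6,8} 1  {4,5,7} 1  {5,7,8} 3  {6,7,8} 3
  4 to go: {1,3,6,8} 1  {2,4,5,7} 1  {3,6,7,8} 4  {4,5,7,8} 4  {5,6,7,8} 6
  5 to go: {0,2,4,5,7} 1  {1,3,6,7,8} 5  {2,4,5,7,8} 5  {3,5,6,7,8} 10  {4,5,6,7,8} 10
  6 to go: {0,2,4,5,7,8} 6  {1,3,5,6,7,8} 15  {2,4,5,6,7,8} 15  {3,4,5,6,7,8} 20
  7 to go: {0,2,4,5,6,7,8} 21  {1,3,4,5,6,7,8} 35  {2,3,4,5,6,7,8} 35
  if 0:c drops first: 70 orders
  if 1:y drops first: 56 orders
heap linearizations: 126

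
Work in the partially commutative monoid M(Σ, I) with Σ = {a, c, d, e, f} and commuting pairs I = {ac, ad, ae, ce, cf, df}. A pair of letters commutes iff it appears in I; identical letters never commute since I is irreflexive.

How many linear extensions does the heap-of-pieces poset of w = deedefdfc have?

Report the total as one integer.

6

0(d) covers ∅
1(e) covers 0:d
2(e) covers 1:e
3(d) covers 2:e
4(e) covers 3:d
5(f) covers 4:e
6(d) covers 4:e
7(f) covers 5:f
8(c) covers 6:d
floor of heap: 0:d
completions by unplaced set U, small U first (add the entries for U minus each lowest piece of U):
  |U|=1: {7}:1  {8}:1
  |U|=2: {5,7}:1  {6,8}:1  {7,8}:2
  |U|=3: {5,7,8}:3  {6,7,8}:3
  |U|=4: {5,6,7,8}:6
  |U|=5: {4,5,6,7,8}:6
  |U|=6: {3,4,5,6,7,8}:6
  |U|=7: {2,3,4,5,6,7,8}:6
  start at 0(d): 6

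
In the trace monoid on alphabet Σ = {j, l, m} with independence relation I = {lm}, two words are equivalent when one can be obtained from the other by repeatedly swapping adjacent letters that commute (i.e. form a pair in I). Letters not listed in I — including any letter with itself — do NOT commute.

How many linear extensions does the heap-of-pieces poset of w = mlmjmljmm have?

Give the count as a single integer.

6

piece 0:m — minimal
piece 1:l — minimal
piece 2:m rests on {0:m}
piece 3:j rests on {1:l, 2:m}
piece 4:m rests on {3:j}
piece 5:l rests on {3:j}
piece 6:j rests on {4:m, 5:l}
piece 7:m rests on {6:j}
piece 8:m rests on {7:m}
minimal pieces: {0:m, 1:l}
ways to finish when only these pieces remain (= sum over removing one remaining piece with nothing left below it):
  1 left: {8}→1
  2 left: {7,8}→1
  3 left: {6,7,8}→1
  4 left: {4,6,7,8}→1  {5,6,7,8}→1
  5 left: {4,5,6,7,8}→2
  6 left: {3,4,5,6,7,8}→2
  7 left: {1,3,4,5,6,7,8}→2  {2,3,4,5,6,7,8}→2
  placing 0:m first → 4 extensions
  placing 1:l first → 2 extensions
total linear extensions = 6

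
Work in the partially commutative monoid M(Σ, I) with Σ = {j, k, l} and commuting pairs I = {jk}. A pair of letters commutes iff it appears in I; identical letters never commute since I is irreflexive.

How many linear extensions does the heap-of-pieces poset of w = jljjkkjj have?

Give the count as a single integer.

#0=j has no predecessor
#1=l depends on [0:j]
#2=j depends on [1:l]
#3=j depends on [2:j]
#4=k depends on [1:l]
#5=k depends on [4:k]
#6=j depends on [3:j]
#7=j depends on [6:j]
sources: [0:j]
N(rest) = Σ N(rest − s) over sources s of rest; N(one piece) = 1:
  size 1 → [5]=1  [7]=1
  size 2 → [4,5]=1  [5,7]=2  [6,7]=1
  size 3 → [3,6,7]=1  [4,5,7]=3  [5,6,7]=3
  size 4 → [2,3,6,7]=1  [3,5,6,7]=4  [4,5,6,7]=6
  size 5 → [2,3,5,6,7]=5  [3,4,5,6,7]=10
  size 6 → [2,3,4,5,6,7]=15
  first=0(j) contributes 15

15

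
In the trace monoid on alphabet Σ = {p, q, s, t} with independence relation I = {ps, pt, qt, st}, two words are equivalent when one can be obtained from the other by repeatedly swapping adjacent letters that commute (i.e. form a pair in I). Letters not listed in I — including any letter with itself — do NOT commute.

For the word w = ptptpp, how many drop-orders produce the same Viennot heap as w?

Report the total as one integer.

0(p) covers ∅
1(t) covers ∅
2(p) covers 0:p
3(t) covers 1:t
4(p) covers 2:p
5(p) covers 4:p
floor of heap: 0:p, 1:t
completions by unplaced set U, small U first (add the entries for U minus each lowest piece of U):
  |U|=1: {3}:1  {5}:1
  |U|=2: {1,3}:1  {3,5}:2  {4,5}:1
  |U|=3: {1,3,5}:3  {2,4,5}:1  {3,4,5}:3
  |U|=4: {0,2,4,5}:1  {1,3,4,5}:6  {2,3,4,5}:4
  start at 0(p): 10
  start at 1(t): 5
sum over floor = 15

15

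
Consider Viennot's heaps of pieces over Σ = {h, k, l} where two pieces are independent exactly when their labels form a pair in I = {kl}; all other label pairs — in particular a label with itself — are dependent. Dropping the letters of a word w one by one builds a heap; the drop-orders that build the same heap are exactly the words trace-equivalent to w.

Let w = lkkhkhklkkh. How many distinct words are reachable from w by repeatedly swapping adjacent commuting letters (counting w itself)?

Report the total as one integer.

12

piece 0:l — minimal
piece 1:k — minimal
piece 2:k rests on {1:k}
piece 3:h rests on {0:l, 2:k}
piece 4:k rests on {3:h}
piece 5:h rests on {4:k}
piece 6:k rests on {5:h}
piece 7:l rests on {5:h}
piece 8:k rests on {6:k}
piece 9:k rests on {8:k}
piece 10:h rests on {7:l, 9:k}
minimal pieces: {0:l, 1:k}
ways to finish when only these pieces remain (= sum over removing one remaining piece with nothing left below it):
  1 left: {10}→1
  2 left: {7,10}→1  {9,10}→1
  3 left: {7,9,10}→2  {8,9,10}→1
  4 left: {6,8,9,10}→1  {7,8,9,10}→3
  5 left: {6,7,8,9,10}→4
  6 left: {5,6,7,8,9,10}→4
  7 left: {4,5,6,7,8,9,10}→4
  8 left: {3,4,5,6,7,8,9,10}→4
  9 left: {0,3,4,5,6,7,8,9,10}→4  {2,3,4,5,6,7,8,9,10}→4
  placing 0:l first → 4 extensions
  placing 1:k first → 8 extensions
total linear extensions = 12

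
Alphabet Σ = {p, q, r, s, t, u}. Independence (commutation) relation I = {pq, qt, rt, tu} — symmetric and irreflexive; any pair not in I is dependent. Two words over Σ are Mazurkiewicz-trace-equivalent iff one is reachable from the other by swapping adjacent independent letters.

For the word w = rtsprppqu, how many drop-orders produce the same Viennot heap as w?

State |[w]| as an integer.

6

drop 0:r onto floor
drop 1:t onto floor
drop 2:s onto {0:r, 1:t}
drop 3:p onto {2:s}
drop 4:r onto {3:p}
drop 5:p onto {4:r}
drop 6:p onto {5:p}
drop 7:q onto {4:r}
drop 8:u onto {6:p, 7:q}
ground layer = {0:r, 1:t}
drop-orders for the pieces not yet dropped (sum over which currently-grounded one goes next):
  1 to go: {8} 1
  2 to go: {6,8} 1  {7,8} 1
  3 to go: {5,6,8} 1  {6,7,8} 2
  4 to go: {5,6,7,8} 3
  5 to go: {4,5,6,7,8} 3
  6 to go: {3,4,5,6,7,8} 3
  7 to go: {2,3,4,5,6,7,8} 3
  if 0:r drops first: 3 orders
  if 1:t drops first: 3 orders
heap linearizations: 6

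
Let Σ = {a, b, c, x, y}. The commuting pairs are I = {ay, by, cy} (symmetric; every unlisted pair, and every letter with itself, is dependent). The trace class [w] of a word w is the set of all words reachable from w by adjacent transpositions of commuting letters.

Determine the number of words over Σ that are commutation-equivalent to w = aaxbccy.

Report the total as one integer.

0(a) covers ∅
1(a) covers 0:a
2(x) covers 1:a
3(b) covers 2:x
4(c) covers 3:b
5(c) covers 4:c
6(y) covers 2:x
floor of heap: 0:a
completions by unplaced set U, small U first (add the entries for U minus each lowest piece of U):
  |U|=1: {5}:1  {6}:1
  |U|=2: {4,5}:1  {5,6}:2
  |U|=3: {3,4,5}:1  {4,5,6}:3
  |U|=4: {3,4,5,6}:4
  |U|=5: {2,3,4,5,6}:4
  start at 0(a): 4

4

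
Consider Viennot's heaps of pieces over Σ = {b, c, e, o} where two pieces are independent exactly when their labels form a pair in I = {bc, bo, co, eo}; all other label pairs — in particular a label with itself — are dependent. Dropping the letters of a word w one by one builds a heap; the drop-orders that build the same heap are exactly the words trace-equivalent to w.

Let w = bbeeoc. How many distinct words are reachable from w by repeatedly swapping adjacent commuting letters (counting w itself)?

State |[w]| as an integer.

6

piece 0:b — minimal
piece 1:b rests on {0:b}
piece 2:e rests on {1:b}
piece 3:e rests on {2:e}
piece 4:o — minimal
piece 5:c rests on {3:e}
minimal pieces: {0:b, 4:o}
ways to finish when only these pieces remain (= sum over removing one remaining piece with nothing left below it):
  1 left: {4}→1  {5}→1
  2 left: {3,5}→1  {4,5}→2
  3 left: {2,3,5}→1  {3,4,5}→3
  4 left: {1,2,3,5}→1  {2,3,4,5}→4
  placing 0:b first → 5 extensions
  placing 4:o first → 1 extensions
total linear extensions = 6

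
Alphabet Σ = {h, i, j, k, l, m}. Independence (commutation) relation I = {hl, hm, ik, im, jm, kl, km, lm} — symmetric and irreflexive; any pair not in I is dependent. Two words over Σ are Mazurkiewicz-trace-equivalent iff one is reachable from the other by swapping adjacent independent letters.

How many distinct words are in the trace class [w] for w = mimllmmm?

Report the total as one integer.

drop 0:m onto floor
drop 1:i onto floor
drop 2:m onto {0:m}
drop 3:l onto {1:i}
drop 4:l onto {3:l}
drop 5:m onto {2:m}
drop 6:m onto {5:m}
drop 7:m onto {6:m}
ground layer = {0:m, 1:i}
drop-orders for the pieces not yet dropped (sum over which currently-grounded one goes next):
  1 to go: {4} 1  {7} 1
  2 to go: {3,4} 1  {4,7} 2  {6,7} 1
  3 to go: {1,3,4} 1  {3,4,7} 3  {4,6,7} 3  {5,6,7} 1
  4 to go: {1,3,4,7} 4  {2,5,6,7} 1  {3,4,6,7} 6  {4,5,6,7} 4
  5 to go: {0,2,5,6,7} 1  {1,3,4,6,7} 10  {2,4,5,6,7} 5  {3,4,5,6,7} 10
  6 to go: {0,2,4,5,6,7} 6  {1,3,4,5,6,7} 20  {2,3,4,5,6,7} 15
  if 0:m drops first: 35 orders
  if 1:i drops first: 21 orders
heap linearizations: 56

56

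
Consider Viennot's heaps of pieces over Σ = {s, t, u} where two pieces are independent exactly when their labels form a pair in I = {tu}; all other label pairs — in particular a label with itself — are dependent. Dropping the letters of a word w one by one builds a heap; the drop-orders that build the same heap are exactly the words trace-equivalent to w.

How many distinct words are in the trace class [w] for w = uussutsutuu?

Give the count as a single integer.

drop 0:u onto floor
drop 1:u onto {0:u}
drop 2:s onto {1:u}
drop 3:s onto {2:s}
drop 4:u onto {3:s}
drop 5:t onto {3:s}
drop 6:s onto {4:u, 5:t}
drop 7:u onto {6:s}
drop 8:t onto {6:s}
drop 9:u onto {7:u}
drop 10:u onto {9:u}
ground layer = {0:u}
drop-orders for the pieces not yet dropped (sum over which currently-grounded one goes next):
  1 to go: {8} 1  {10} 1
  2 to go: {8,10} 2  {9,10} 1
  3 to go: {7,9,10} 1  {8,9,10} 3
  4 to go: {7,8,9,10} 4
  5 to go: {6,7,8,9,10} 4
  6 to go: {4,6,7,8,9,10} 4  {5,6,7,8,9,10} 4
  7 to go: {4,5,6,7,8,9,10} 8
  8 to go: {3,4,5,6,7,8,9,10} 8
  9 to go: {2,3,4,5,6,7,8,9,10} 8
  if 0:u drops first: 8 orders

8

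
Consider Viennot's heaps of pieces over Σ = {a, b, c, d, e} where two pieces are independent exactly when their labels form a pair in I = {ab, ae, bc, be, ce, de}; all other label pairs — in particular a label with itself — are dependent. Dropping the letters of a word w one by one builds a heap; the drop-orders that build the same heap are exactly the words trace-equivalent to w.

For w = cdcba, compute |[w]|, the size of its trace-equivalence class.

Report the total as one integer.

3

0(c) covers ∅
1(d) covers 0:c
2(c) covers 1:d
3(b) covers 1:d
4(a) covers 2:c
floor of heap: 0:c
completions by unplaced set U, small U first (add the entries for U minus each lowest piece of U):
  |U|=1: {3}:1  {4}:1
  |U|=2: {2,4}:1  {3,4}:2
  |U|=3: {2,3,4}:3
  start at 0(c): 3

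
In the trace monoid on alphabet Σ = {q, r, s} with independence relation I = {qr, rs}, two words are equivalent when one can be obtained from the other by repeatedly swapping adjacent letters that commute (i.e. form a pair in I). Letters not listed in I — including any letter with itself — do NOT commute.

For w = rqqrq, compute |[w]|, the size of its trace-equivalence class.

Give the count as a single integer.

drop 0:r onto floor
drop 1:q onto floor
drop 2:q onto {1:q}
drop 3:r onto {0:r}
drop 4:q onto {2:q}
ground layer = {0:r, 1:q}
drop-orders for the pieces not yet dropped (sum over which currently-grounded one goes next):
  1 to go: {3} 1  {4} 1
  2 to go: {0,3} 1  {2,4} 1  {3,4} 2
  3 to go: {0,3,4} 3  {1,2,4} 1  {2,3,4} 3
  if 0:r drops first: 4 orders
  if 1:q drops first: 6 orders
heap linearizations: 10

10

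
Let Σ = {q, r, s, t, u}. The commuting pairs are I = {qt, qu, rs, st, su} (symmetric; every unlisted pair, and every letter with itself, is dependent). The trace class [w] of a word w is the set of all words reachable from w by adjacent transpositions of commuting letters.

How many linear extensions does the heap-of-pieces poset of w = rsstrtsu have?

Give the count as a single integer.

drop 0:r onto floor
drop 1:s onto floor
drop 2:s onto {1:s}
drop 3:t onto {0:r}
drop 4:r onto {3:t}
drop 5:t onto {4:r}
drop 6:s onto {2:s}
drop 7:u onto {5:t}
ground layer = {0:r, 1:s}
drop-orders for the pieces not yet dropped (sum over which currently-grounded one goes next):
  1 to go: {6} 1  {7} 1
  2 to go: {2,6} 1  {5,7} 1  {6,7} 2
  3 to go: {1,2,6} 1  {2,6,7} 3  {4,5,7} 1  {5,6,7} 3
  4 to go: {1,2,6,7} 4  {2,5,6,7} 6  {3,4,5,7} 1  {4,5,6,7} 4
  5 to go: {0,3,4,5,7} 1  {1,2,5,6,7} 10  {2,4,5,6,7} 10  {3,4,5,6,7} 5
  6 to go: {0,3,4,5,6,7} 6  {1,2,4,5,6,7} 20  {2,3,4,5,6,7} 15
  if 0:r drops first: 35 orders
  if 1:s drops first: 21 orders
heap linearizations: 56

56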